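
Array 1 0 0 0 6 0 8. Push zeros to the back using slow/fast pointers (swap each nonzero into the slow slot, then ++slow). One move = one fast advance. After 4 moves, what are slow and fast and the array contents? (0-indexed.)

slow=1, fast=4, a=[1, 0, 0, 0, 6, 0, 8]

(s=0,f=0) a[fast]=1≠0 swap→a[0]=1 → slow++,fast++
(s=1,f=1) a[fast]=0 → fast++
(s=1,f=2) a[fast]=0 → fast++
(s=1,f=3) a[fast]=0 → fast++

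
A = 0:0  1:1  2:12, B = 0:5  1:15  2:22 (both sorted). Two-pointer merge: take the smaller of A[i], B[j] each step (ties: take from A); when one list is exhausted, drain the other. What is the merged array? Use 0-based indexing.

[i=0,j=0] A[i]=0<=B[j]=5 take 0 → i++
[i=1,j=0] A[i]=1<=B[j]=5 take 1 → i++
[i=2,j=0] A[i]=12>B[j]=5 take 5 → j++
[i=2,j=1] A[i]=12<=B[j]=15 take 12 → i++
[i=3,j=1] A done, take B[j]=15 → j++
[i=3,j=2] A done, take B[j]=22 → j++

[0, 1, 5, 12, 15, 22]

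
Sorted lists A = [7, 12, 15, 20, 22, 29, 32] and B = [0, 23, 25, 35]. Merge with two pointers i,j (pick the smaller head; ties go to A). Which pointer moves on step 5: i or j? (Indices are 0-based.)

i=0 j=0: A[i]=7>B[j]=0 take 0, j++
i=0 j=1: A[i]=7<=B[j]=23 take 7, i++
i=1 j=1: A[i]=12<=B[j]=23 take 12, i++
i=2 j=1: A[i]=15<=B[j]=23 take 15, i++
i=3 j=1: A[i]=20<=B[j]=23 take 20, i++

i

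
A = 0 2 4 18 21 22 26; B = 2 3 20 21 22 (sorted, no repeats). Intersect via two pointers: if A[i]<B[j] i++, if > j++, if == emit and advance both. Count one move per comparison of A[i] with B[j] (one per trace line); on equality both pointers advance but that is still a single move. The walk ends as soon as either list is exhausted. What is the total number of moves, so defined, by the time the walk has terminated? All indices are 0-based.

i=0 j=0: 0<2, i++
i=1 j=0: 2==2 emit, i++,j++
i=2 j=1: 4>3, j++
i=2 j=2: 4<20, i++
i=3 j=2: 18<20, i++
i=4 j=2: 21>20, j++
i=4 j=3: 21==21 emit, i++,j++
i=5 j=4: 22==22 emit, i++,j++

8 moves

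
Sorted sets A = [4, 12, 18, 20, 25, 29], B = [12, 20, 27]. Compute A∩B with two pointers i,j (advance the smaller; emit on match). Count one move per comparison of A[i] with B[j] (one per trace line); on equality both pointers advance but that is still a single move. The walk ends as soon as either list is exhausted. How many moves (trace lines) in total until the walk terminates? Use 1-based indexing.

[i=1,j=1] 4<12 → i++
[i=2,j=1] 12==12 emit → i++,j++
[i=3,j=2] 18<20 → i++
[i=4,j=2] 20==20 emit → i++,j++
[i=5,j=3] 25<27 → i++
[i=6,j=3] 29>27 → j++

6 moves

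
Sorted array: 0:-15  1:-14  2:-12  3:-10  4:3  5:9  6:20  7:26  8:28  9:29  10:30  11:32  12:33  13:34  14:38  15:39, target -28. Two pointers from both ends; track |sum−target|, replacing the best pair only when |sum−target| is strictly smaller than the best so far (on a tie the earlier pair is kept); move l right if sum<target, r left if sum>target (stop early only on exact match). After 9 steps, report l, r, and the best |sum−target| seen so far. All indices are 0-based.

l=0, r=6, best |Δ|=39

l=0 r=15: -15+39=24 d=52 *, r--
l=0 r=14: -15+38=23 d=51 *, r--
l=0 r=13: -15+34=19 d=47 *, r--
l=0 r=12: -15+33=18 d=46 *, r--
l=0 r=11: -15+32=17 d=45 *, r--
l=0 r=10: -15+30=15 d=43 *, r--
l=0 r=9: -15+29=14 d=42 *, r--
l=0 r=8: -15+28=13 d=41 *, r--
l=0 r=7: -15+26=11 d=39 *, r--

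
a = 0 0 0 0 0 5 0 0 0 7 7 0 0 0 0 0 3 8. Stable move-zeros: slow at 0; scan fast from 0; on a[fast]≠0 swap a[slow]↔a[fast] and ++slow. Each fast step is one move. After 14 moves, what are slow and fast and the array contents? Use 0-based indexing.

slow=0 fast=0: a[fast]=0, fast++
slow=0 fast=1: a[fast]=0, fast++
slow=0 fast=2: a[fast]=0, fast++
slow=0 fast=3: a[fast]=0, fast++
slow=0 fast=4: a[fast]=0, fast++
slow=0 fast=5: a[fast]=5≠0 swap→a[0]=5, slow++,fast++
slow=1 fast=6: a[fast]=0, fast++
slow=1 fast=7: a[fast]=0, fast++
slow=1 fast=8: a[fast]=0, fast++
slow=1 fast=9: a[fast]=7≠0 swap→a[1]=7, slow++,fast++
slow=2 fast=10: a[fast]=7≠0 swap→a[2]=7, slow++,fast++
slow=3 fast=11: a[fast]=0, fast++
slow=3 fast=12: a[fast]=0, fast++
slow=3 fast=13: a[fast]=0, fast++

slow=3, fast=14, a=[5, 7, 7, 0, 0, 0, 0, 0, 0, 0, 0, 0, 0, 0, 0, 0, 3, 8]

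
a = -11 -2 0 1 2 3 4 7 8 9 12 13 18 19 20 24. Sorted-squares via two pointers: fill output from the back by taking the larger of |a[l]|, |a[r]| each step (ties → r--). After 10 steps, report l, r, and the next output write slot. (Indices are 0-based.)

l=0 r=15: |-11|<=|24| out[15]=576, r--
l=0 r=14: |-11|<=|20| out[14]=400, r--
l=0 r=13: |-11|<=|19| out[13]=361, r--
l=0 r=12: |-11|<=|18| out[12]=324, r--
l=0 r=11: |-11|<=|13| out[11]=169, r--
l=0 r=10: |-11|<=|12| out[10]=144, r--
l=0 r=9: |-11|>|9| out[9]=121, l++
l=1 r=9: |-2|<=|9| out[8]=81, r--
l=1 r=8: |-2|<=|8| out[7]=64, r--
l=1 r=7: |-2|<=|7| out[6]=49, r--

l=1, r=6, next write slot=5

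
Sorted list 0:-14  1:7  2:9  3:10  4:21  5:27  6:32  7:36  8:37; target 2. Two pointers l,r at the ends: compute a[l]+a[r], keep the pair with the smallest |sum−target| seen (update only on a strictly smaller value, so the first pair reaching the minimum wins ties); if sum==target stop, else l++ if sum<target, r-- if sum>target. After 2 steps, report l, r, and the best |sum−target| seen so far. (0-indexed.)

l=0 r=8: -14+37=23 d=21 *, r--
l=0 r=7: -14+36=22 d=20 *, r--

l=0, r=6, best |Δ|=20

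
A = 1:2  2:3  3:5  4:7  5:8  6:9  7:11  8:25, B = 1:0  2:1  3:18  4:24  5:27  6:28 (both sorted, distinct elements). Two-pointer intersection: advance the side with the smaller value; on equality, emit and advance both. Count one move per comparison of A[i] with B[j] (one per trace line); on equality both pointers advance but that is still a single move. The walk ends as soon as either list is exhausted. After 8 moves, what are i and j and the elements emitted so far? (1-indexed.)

i=7, j=3, emitted=[]

[i=1,j=1] 2>0 → j++
[i=1,j=2] 2>1 → j++
[i=1,j=3] 2<18 → i++
[i=2,j=3] 3<18 → i++
[i=3,j=3] 5<18 → i++
[i=4,j=3] 7<18 → i++
[i=5,j=3] 8<18 → i++
[i=6,j=3] 9<18 → i++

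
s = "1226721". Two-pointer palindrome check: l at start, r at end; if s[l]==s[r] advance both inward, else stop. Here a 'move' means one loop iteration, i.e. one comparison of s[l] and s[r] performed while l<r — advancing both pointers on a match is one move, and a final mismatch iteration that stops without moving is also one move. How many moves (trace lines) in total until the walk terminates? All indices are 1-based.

[1,7] '1'=='1' → l++,r--
[2,6] '2'=='2' → l++,r--
[3,5] '2'!='7' → stop

3 moves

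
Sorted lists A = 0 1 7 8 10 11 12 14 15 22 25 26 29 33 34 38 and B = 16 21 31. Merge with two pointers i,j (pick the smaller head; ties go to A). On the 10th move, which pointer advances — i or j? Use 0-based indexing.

i=0 j=0: A[i]=0<=B[j]=16 take 0, i++
i=1 j=0: A[i]=1<=B[j]=16 take 1, i++
i=2 j=0: A[i]=7<=B[j]=16 take 7, i++
i=3 j=0: A[i]=8<=B[j]=16 take 8, i++
i=4 j=0: A[i]=10<=B[j]=16 take 10, i++
i=5 j=0: A[i]=11<=B[j]=16 take 11, i++
i=6 j=0: A[i]=12<=B[j]=16 take 12, i++
i=7 j=0: A[i]=14<=B[j]=16 take 14, i++
i=8 j=0: A[i]=15<=B[j]=16 take 15, i++
i=9 j=0: A[i]=22>B[j]=16 take 16, j++

j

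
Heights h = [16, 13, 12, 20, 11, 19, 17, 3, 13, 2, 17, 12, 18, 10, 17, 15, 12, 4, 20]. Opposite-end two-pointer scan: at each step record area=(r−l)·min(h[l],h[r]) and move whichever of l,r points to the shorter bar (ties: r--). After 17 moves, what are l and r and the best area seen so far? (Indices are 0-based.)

l=0 r=18: min(16,20)*18=288 best=288 *, l++
l=1 r=18: min(13,20)*17=221 best=288, l++
l=2 r=18: min(12,20)*16=192 best=288, l++
l=3 r=18: min(20,20)*15=300 best=300 *, r--
l=3 r=17: min(20,4)*14=56 best=300, r--
l=3 r=16: min(20,12)*13=156 best=300, r--
l=3 r=15: min(20,15)*12=180 best=300, r--
l=3 r=14: min(20,17)*11=187 best=300, r--
l=3 r=13: min(20,10)*10=100 best=300, r--
l=3 r=12: min(20,18)*9=162 best=300, r--
l=3 r=11: min(20,12)*8=96 best=300, r--
l=3 r=10: min(20,17)*7=119 best=300, r--
l=3 r=9: min(20,2)*6=12 best=300, r--
l=3 r=8: min(20,13)*5=65 best=300, r--
l=3 r=7: min(20,3)*4=12 best=300, r--
l=3 r=6: min(20,17)*3=51 best=300, r--
l=3 r=5: min(20,19)*2=38 best=300, r--

l=3, r=4, best area=300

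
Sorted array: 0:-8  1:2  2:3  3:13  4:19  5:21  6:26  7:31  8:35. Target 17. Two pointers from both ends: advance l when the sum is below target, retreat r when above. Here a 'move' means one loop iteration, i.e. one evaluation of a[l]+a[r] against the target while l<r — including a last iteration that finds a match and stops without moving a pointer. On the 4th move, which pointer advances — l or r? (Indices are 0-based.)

[0,8] -8+35=27 >17 → r--
[0,7] -8+31=23 >17 → r--
[0,6] -8+26=18 >17 → r--
[0,5] -8+21=13 <17 → l++

l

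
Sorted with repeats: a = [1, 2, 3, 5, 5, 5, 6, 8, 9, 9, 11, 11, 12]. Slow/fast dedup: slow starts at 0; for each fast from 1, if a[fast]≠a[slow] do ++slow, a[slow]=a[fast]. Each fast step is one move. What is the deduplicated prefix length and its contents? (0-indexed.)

slow=0 fast=1: a[fast]=2≠a[slow]=1 write a[1]=2, slow++,fast++
slow=1 fast=2: a[fast]=3≠a[slow]=2 write a[2]=3, slow++,fast++
slow=2 fast=3: a[fast]=5≠a[slow]=3 write a[3]=5, slow++,fast++
slow=3 fast=4: a[fast]=5=a[slow] dup, fast++
slow=3 fast=5: a[fast]=5=a[slow] dup, fast++
slow=3 fast=6: a[fast]=6≠a[slow]=5 write a[4]=6, slow++,fast++
slow=4 fast=7: a[fast]=8≠a[slow]=6 write a[5]=8, slow++,fast++
slow=5 fast=8: a[fast]=9≠a[slow]=8 write a[6]=9, slow++,fast++
slow=6 fast=9: a[fast]=9=a[slow] dup, fast++
slow=6 fast=10: a[fast]=11≠a[slow]=9 write a[7]=11, slow++,fast++
slow=7 fast=11: a[fast]=11=a[slow] dup, fast++
slow=7 fast=12: a[fast]=12≠a[slow]=11 write a[8]=12, slow++,fast++

length 9; prefix = [1, 2, 3, 5, 6, 8, 9, 11, 12]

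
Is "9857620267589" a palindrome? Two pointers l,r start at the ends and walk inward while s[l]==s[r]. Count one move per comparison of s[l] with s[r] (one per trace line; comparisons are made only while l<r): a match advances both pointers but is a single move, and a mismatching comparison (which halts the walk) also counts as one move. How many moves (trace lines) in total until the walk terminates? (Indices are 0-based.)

6 moves

l=0 r=12: '9'=='9', l++,r--
l=1 r=11: '8'=='8', l++,r--
l=2 r=10: '5'=='5', l++,r--
l=3 r=9: '7'=='7', l++,r--
l=4 r=8: '6'=='6', l++,r--
l=5 r=7: '2'=='2', l++,r--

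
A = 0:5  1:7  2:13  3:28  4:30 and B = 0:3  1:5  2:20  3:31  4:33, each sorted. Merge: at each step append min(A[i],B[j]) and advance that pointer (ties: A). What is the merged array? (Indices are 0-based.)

[i=0,j=0] A[i]=5>B[j]=3 take 3 → j++
[i=0,j=1] A[i]=5<=B[j]=5 take 5 → i++
[i=1,j=1] A[i]=7>B[j]=5 take 5 → j++
[i=1,j=2] A[i]=7<=B[j]=20 take 7 → i++
[i=2,j=2] A[i]=13<=B[j]=20 take 13 → i++
[i=3,j=2] A[i]=28>B[j]=20 take 20 → j++
[i=3,j=3] A[i]=28<=B[j]=31 take 28 → i++
[i=4,j=3] A[i]=30<=B[j]=31 take 30 → i++
[i=5,j=3] A done, take B[j]=31 → j++
[i=5,j=4] A done, take B[j]=33 → j++

[3, 5, 5, 7, 13, 20, 28, 30, 31, 33]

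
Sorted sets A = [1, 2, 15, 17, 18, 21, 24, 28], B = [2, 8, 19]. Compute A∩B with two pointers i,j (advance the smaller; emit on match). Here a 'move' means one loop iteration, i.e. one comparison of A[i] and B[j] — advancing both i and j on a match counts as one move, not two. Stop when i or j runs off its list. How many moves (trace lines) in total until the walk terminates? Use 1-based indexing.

7 moves

[i=1,j=1] 1<2 → i++
[i=2,j=1] 2==2 emit → i++,j++
[i=3,j=2] 15>8 → j++
[i=3,j=3] 15<19 → i++
[i=4,j=3] 17<19 → i++
[i=5,j=3] 18<19 → i++
[i=6,j=3] 21>19 → j++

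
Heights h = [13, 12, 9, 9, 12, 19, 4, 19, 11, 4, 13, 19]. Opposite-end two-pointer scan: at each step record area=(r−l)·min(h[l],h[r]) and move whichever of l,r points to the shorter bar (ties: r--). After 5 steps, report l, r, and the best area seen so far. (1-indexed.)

l=6, r=12, best area=143

l=1 r=12: min(13,19)*11=143 best=143 *, l++
l=2 r=12: min(12,19)*10=120 best=143, l++
l=3 r=12: min(9,19)*9=81 best=143, l++
l=4 r=12: min(9,19)*8=72 best=143, l++
l=5 r=12: min(12,19)*7=84 best=143, l++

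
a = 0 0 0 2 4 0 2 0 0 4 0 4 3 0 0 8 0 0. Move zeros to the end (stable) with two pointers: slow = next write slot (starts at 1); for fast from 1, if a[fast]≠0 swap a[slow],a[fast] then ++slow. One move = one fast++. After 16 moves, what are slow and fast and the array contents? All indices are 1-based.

slow=1 fast=1: a[fast]=0, fast++
slow=1 fast=2: a[fast]=0, fast++
slow=1 fast=3: a[fast]=0, fast++
slow=1 fast=4: a[fast]=2≠0 swap→a[1]=2, slow++,fast++
slow=2 fast=5: a[fast]=4≠0 swap→a[2]=4, slow++,fast++
slow=3 fast=6: a[fast]=0, fast++
slow=3 fast=7: a[fast]=2≠0 swap→a[3]=2, slow++,fast++
slow=4 fast=8: a[fast]=0, fast++
slow=4 fast=9: a[fast]=0, fast++
slow=4 fast=10: a[fast]=4≠0 swap→a[4]=4, slow++,fast++
slow=5 fast=11: a[fast]=0, fast++
slow=5 fast=12: a[fast]=4≠0 swap→a[5]=4, slow++,fast++
slow=6 fast=13: a[fast]=3≠0 swap→a[6]=3, slow++,fast++
slow=7 fast=14: a[fast]=0, fast++
slow=7 fast=15: a[fast]=0, fast++
slow=7 fast=16: a[fast]=8≠0 swap→a[7]=8, slow++,fast++

slow=8, fast=17, a=[2, 4, 2, 4, 4, 3, 8, 0, 0, 0, 0, 0, 0, 0, 0, 0, 0, 0]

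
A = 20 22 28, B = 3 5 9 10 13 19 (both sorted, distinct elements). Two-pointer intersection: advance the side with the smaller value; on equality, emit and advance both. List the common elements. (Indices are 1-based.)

intersection = []

i=1 j=1: 20>3, j++
i=1 j=2: 20>5, j++
i=1 j=3: 20>9, j++
i=1 j=4: 20>10, j++
i=1 j=5: 20>13, j++
i=1 j=6: 20>19, j++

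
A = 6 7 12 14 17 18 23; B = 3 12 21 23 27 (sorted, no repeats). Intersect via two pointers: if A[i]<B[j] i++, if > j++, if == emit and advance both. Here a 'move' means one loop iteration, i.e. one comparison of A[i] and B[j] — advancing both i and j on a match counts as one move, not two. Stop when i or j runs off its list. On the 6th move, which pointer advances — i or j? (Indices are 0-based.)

i

i=0 j=0: 6>3, j++
i=0 j=1: 6<12, i++
i=1 j=1: 7<12, i++
i=2 j=1: 12==12 emit, i++,j++
i=3 j=2: 14<21, i++
i=4 j=2: 17<21, i++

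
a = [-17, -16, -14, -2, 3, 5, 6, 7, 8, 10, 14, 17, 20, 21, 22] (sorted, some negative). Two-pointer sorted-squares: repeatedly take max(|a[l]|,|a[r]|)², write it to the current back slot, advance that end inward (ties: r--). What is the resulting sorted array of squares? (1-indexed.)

[4, 9, 25, 36, 49, 64, 100, 196, 196, 256, 289, 289, 400, 441, 484]

l=1 r=15: |-17|<=|22| out[15]=484, r--
l=1 r=14: |-17|<=|21| out[14]=441, r--
l=1 r=13: |-17|<=|20| out[13]=400, r--
l=1 r=12: |-17|<=|17| out[12]=289, r--
l=1 r=11: |-17|>|14| out[11]=289, l++
l=2 r=11: |-16|>|14| out[10]=256, l++
l=3 r=11: |-14|<=|14| out[9]=196, r--
l=3 r=10: |-14|>|10| out[8]=196, l++
l=4 r=10: |-2|<=|10| out[7]=100, r--
l=4 r=9: |-2|<=|8| out[6]=64, r--
l=4 r=8: |-2|<=|7| out[5]=49, r--
l=4 r=7: |-2|<=|6| out[4]=36, r--
l=4 r=6: |-2|<=|5| out[3]=25, r--
l=4 r=5: |-2|<=|3| out[2]=9, r--
l=4 r=4: |-2|<=|-2| out[1]=4, r--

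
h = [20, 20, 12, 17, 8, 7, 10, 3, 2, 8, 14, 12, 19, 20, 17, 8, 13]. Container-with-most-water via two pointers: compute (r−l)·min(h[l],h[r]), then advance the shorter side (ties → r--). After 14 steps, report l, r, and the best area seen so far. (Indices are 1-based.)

l=1, r=3, best area=260

l=1 r=17: min(20,13)*16=208 best=208 *, r--
l=1 r=16: min(20,8)*15=120 best=208, r--
l=1 r=15: min(20,17)*14=238 best=238 *, r--
l=1 r=14: min(20,20)*13=260 best=260 *, r--
l=1 r=13: min(20,19)*12=228 best=260, r--
l=1 r=12: min(20,12)*11=132 best=260, r--
l=1 r=11: min(20,14)*10=140 best=260, r--
l=1 r=10: min(20,8)*9=72 best=260, r--
l=1 r=9: min(20,2)*8=16 best=260, r--
l=1 r=8: min(20,3)*7=21 best=260, r--
l=1 r=7: min(20,10)*6=60 best=260, r--
l=1 r=6: min(20,7)*5=35 best=260, r--
l=1 r=5: min(20,8)*4=32 best=260, r--
l=1 r=4: min(20,17)*3=51 best=260, r--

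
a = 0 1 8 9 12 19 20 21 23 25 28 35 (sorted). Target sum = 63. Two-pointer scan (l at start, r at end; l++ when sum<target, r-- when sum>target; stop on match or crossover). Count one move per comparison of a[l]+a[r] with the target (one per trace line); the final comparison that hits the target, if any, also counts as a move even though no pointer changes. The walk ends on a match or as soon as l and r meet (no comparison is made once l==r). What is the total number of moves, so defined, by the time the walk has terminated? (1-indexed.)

11 moves

l=1 r=12: 0+35=35 <63, l++
l=2 r=12: 1+35=36 <63, l++
l=3 r=12: 8+35=43 <63, l++
l=4 r=12: 9+35=44 <63, l++
l=5 r=12: 12+35=47 <63, l++
l=6 r=12: 19+35=54 <63, l++
l=7 r=12: 20+35=55 <63, l++
l=8 r=12: 21+35=56 <63, l++
l=9 r=12: 23+35=58 <63, l++
l=10 r=12: 25+35=60 <63, l++
l=11 r=12: 28+35=63, found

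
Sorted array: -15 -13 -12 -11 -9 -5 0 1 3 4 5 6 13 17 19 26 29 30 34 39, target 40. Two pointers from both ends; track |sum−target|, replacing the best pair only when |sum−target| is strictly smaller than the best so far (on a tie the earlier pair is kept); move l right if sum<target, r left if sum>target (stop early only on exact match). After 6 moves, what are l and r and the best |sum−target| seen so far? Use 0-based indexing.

l=6, r=19, best |Δ|=6

l=0 r=19: -15+39=24 d=16 *, l++
l=1 r=19: -13+39=26 d=14 *, l++
l=2 r=19: -12+39=27 d=13 *, l++
l=3 r=19: -11+39=28 d=12 *, l++
l=4 r=19: -9+39=30 d=10 *, l++
l=5 r=19: -5+39=34 d=6 *, l++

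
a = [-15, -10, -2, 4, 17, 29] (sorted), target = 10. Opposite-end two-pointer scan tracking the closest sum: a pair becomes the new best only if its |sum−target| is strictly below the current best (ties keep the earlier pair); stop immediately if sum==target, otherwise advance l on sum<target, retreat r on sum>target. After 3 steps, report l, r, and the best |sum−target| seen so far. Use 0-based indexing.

l=2, r=4, best |Δ|=3

[0,5] -15+29=14 d=4 * → r--
[0,4] -15+17=2 d=8 → l++
[1,4] -10+17=7 d=3 * → l++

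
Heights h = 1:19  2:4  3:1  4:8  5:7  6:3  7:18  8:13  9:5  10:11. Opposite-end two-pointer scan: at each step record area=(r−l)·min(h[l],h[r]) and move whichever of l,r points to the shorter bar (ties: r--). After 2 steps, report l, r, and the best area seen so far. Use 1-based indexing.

[1,10] min(19,11)*9=99 best=99 * → r--
[1,9] min(19,5)*8=40 best=99 → r--

l=1, r=8, best area=99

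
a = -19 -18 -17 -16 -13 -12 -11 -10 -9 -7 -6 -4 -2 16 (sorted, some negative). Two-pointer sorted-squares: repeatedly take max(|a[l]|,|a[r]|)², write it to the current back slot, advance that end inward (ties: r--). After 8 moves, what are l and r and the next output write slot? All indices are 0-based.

l=7, r=12, next write slot=5

[0,13] |-19|>|16| out[13]=361 → l++
[1,13] |-18|>|16| out[12]=324 → l++
[2,13] |-17|>|16| out[11]=289 → l++
[3,13] |-16|<=|16| out[10]=256 → r--
[3,12] |-16|>|-2| out[9]=256 → l++
[4,12] |-13|>|-2| out[8]=169 → l++
[5,12] |-12|>|-2| out[7]=144 → l++
[6,12] |-11|>|-2| out[6]=121 → l++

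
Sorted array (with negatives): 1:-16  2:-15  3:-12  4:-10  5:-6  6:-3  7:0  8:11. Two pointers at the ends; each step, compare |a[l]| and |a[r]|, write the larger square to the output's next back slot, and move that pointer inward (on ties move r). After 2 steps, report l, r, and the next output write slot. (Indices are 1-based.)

l=1 r=8: |-16|>|11| out[8]=256, l++
l=2 r=8: |-15|>|11| out[7]=225, l++

l=3, r=8, next write slot=6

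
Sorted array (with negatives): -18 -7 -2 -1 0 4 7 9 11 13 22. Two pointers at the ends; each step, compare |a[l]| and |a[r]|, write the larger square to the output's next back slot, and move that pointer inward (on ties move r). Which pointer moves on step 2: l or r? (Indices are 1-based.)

l

l=1 r=11: |-18|<=|22| out[11]=484, r--
l=1 r=10: |-18|>|13| out[10]=324, l++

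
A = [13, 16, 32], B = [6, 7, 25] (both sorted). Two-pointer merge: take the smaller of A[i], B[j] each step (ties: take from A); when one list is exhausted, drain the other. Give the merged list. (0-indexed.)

[i=0,j=0] A[i]=13>B[j]=6 take 6 → j++
[i=0,j=1] A[i]=13>B[j]=7 take 7 → j++
[i=0,j=2] A[i]=13<=B[j]=25 take 13 → i++
[i=1,j=2] A[i]=16<=B[j]=25 take 16 → i++
[i=2,j=2] A[i]=32>B[j]=25 take 25 → j++
[i=2,j=3] B done, take A[i]=32 → i++

[6, 7, 13, 16, 25, 32]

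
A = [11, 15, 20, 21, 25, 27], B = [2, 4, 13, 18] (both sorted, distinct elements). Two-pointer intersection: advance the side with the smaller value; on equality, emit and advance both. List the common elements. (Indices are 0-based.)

intersection = []

[i=0,j=0] 11>2 → j++
[i=0,j=1] 11>4 → j++
[i=0,j=2] 11<13 → i++
[i=1,j=2] 15>13 → j++
[i=1,j=3] 15<18 → i++
[i=2,j=3] 20>18 → j++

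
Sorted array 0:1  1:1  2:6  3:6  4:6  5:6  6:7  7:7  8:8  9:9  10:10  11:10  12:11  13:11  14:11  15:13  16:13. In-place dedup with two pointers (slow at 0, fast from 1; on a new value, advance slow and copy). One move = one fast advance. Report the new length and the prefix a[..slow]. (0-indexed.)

length 8; prefix = [1, 6, 7, 8, 9, 10, 11, 13]

(s=0,f=1) a[fast]=1=a[slow] dup → fast++
(s=0,f=2) a[fast]=6≠a[slow]=1 write a[1]=6 → slow++,fast++
(s=1,f=3) a[fast]=6=a[slow] dup → fast++
(s=1,f=4) a[fast]=6=a[slow] dup → fast++
(s=1,f=5) a[fast]=6=a[slow] dup → fast++
(s=1,f=6) a[fast]=7≠a[slow]=6 write a[2]=7 → slow++,fast++
(s=2,f=7) a[fast]=7=a[slow] dup → fast++
(s=2,f=8) a[fast]=8≠a[slow]=7 write a[3]=8 → slow++,fast++
(s=3,f=9) a[fast]=9≠a[slow]=8 write a[4]=9 → slow++,fast++
(s=4,f=10) a[fast]=10≠a[slow]=9 write a[5]=10 → slow++,fast++
(s=5,f=11) a[fast]=10=a[slow] dup → fast++
(s=5,f=12) a[fast]=11≠a[slow]=10 write a[6]=11 → slow++,fast++
(s=6,f=13) a[fast]=11=a[slow] dup → fast++
(s=6,f=14) a[fast]=11=a[slow] dup → fast++
(s=6,f=15) a[fast]=13≠a[slow]=11 write a[7]=13 → slow++,fast++
(s=7,f=16) a[fast]=13=a[slow] dup → fast++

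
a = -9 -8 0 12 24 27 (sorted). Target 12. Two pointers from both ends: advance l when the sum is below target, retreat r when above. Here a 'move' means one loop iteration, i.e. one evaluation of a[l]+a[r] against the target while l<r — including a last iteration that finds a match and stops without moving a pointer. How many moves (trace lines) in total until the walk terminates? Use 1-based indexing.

5 moves

l=1 r=6: -9+27=18 >12, r--
l=1 r=5: -9+24=15 >12, r--
l=1 r=4: -9+12=3 <12, l++
l=2 r=4: -8+12=4 <12, l++
l=3 r=4: 0+12=12, found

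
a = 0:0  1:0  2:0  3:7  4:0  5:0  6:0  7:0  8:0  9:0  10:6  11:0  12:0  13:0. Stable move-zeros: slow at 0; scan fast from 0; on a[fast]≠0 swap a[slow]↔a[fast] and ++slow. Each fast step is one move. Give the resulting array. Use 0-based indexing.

[7, 6, 0, 0, 0, 0, 0, 0, 0, 0, 0, 0, 0, 0]

slow=0 fast=0: a[fast]=0, fast++
slow=0 fast=1: a[fast]=0, fast++
slow=0 fast=2: a[fast]=0, fast++
slow=0 fast=3: a[fast]=7≠0 swap→a[0]=7, slow++,fast++
slow=1 fast=4: a[fast]=0, fast++
slow=1 fast=5: a[fast]=0, fast++
slow=1 fast=6: a[fast]=0, fast++
slow=1 fast=7: a[fast]=0, fast++
slow=1 fast=8: a[fast]=0, fast++
slow=1 fast=9: a[fast]=0, fast++
slow=1 fast=10: a[fast]=6≠0 swap→a[1]=6, slow++,fast++
slow=2 fast=11: a[fast]=0, fast++
slow=2 fast=12: a[fast]=0, fast++
slow=2 fast=13: a[fast]=0, fast++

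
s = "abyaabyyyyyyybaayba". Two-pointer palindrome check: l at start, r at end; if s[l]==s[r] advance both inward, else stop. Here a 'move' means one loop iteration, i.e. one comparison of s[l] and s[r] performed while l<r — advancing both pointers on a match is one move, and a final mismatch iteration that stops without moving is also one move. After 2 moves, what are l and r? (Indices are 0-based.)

l=2, r=16

l=0 r=18: 'a'=='a', l++,r--
l=1 r=17: 'b'=='b', l++,r--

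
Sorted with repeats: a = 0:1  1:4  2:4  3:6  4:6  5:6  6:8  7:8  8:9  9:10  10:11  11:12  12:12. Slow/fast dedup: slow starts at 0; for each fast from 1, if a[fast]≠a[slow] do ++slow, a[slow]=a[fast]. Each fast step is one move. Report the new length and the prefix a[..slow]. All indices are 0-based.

(s=0,f=1) a[fast]=4≠a[slow]=1 write a[1]=4 → slow++,fast++
(s=1,f=2) a[fast]=4=a[slow] dup → fast++
(s=1,f=3) a[fast]=6≠a[slow]=4 write a[2]=6 → slow++,fast++
(s=2,f=4) a[fast]=6=a[slow] dup → fast++
(s=2,f=5) a[fast]=6=a[slow] dup → fast++
(s=2,f=6) a[fast]=8≠a[slow]=6 write a[3]=8 → slow++,fast++
(s=3,f=7) a[fast]=8=a[slow] dup → fast++
(s=3,f=8) a[fast]=9≠a[slow]=8 write a[4]=9 → slow++,fast++
(s=4,f=9) a[fast]=10≠a[slow]=9 write a[5]=10 → slow++,fast++
(s=5,f=10) a[fast]=11≠a[slow]=10 write a[6]=11 → slow++,fast++
(s=6,f=11) a[fast]=12≠a[slow]=11 write a[7]=12 → slow++,fast++
(s=7,f=12) a[fast]=12=a[slow] dup → fast++

length 8; prefix = [1, 4, 6, 8, 9, 10, 11, 12]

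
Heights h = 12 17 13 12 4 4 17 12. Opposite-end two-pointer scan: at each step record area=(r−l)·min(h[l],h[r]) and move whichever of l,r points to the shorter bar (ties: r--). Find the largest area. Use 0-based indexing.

[0,7] min(12,12)*7=84 best=84 * → r--
[0,6] min(12,17)*6=72 best=84 → l++
[1,6] min(17,17)*5=85 best=85 * → r--
[1,5] min(17,4)*4=16 best=85 → r--
[1,4] min(17,4)*3=12 best=85 → r--
[1,3] min(17,12)*2=24 best=85 → r--
[1,2] min(17,13)*1=13 best=85 → r--

max area = 85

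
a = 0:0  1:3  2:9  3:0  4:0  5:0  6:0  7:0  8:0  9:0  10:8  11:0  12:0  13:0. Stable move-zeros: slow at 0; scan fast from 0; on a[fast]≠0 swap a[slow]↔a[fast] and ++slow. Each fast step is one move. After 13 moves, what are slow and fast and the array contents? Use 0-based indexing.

slow=3, fast=13, a=[3, 9, 8, 0, 0, 0, 0, 0, 0, 0, 0, 0, 0, 0]

(s=0,f=0) a[fast]=0 → fast++
(s=0,f=1) a[fast]=3≠0 swap→a[0]=3 → slow++,fast++
(s=1,f=2) a[fast]=9≠0 swap→a[1]=9 → slow++,fast++
(s=2,f=3) a[fast]=0 → fast++
(s=2,f=4) a[fast]=0 → fast++
(s=2,f=5) a[fast]=0 → fast++
(s=2,f=6) a[fast]=0 → fast++
(s=2,f=7) a[fast]=0 → fast++
(s=2,f=8) a[fast]=0 → fast++
(s=2,f=9) a[fast]=0 → fast++
(s=2,f=10) a[fast]=8≠0 swap→a[2]=8 → slow++,fast++
(s=3,f=11) a[fast]=0 → fast++
(s=3,f=12) a[fast]=0 → fast++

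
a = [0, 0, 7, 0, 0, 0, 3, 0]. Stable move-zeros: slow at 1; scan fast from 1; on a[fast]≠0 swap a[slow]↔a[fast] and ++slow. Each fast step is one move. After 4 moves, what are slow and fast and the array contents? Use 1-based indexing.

(s=1,f=1) a[fast]=0 → fast++
(s=1,f=2) a[fast]=0 → fast++
(s=1,f=3) a[fast]=7≠0 swap→a[1]=7 → slow++,fast++
(s=2,f=4) a[fast]=0 → fast++

slow=2, fast=5, a=[7, 0, 0, 0, 0, 0, 3, 0]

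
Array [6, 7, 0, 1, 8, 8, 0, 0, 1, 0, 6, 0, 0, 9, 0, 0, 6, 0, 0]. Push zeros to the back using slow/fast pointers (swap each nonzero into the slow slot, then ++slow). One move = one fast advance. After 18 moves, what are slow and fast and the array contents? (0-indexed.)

slow=9, fast=18, a=[6, 7, 1, 8, 8, 1, 6, 9, 6, 0, 0, 0, 0, 0, 0, 0, 0, 0, 0]

(s=0,f=0) a[fast]=6≠0 swap→a[0]=6 → slow++,fast++
(s=1,f=1) a[fast]=7≠0 swap→a[1]=7 → slow++,fast++
(s=2,f=2) a[fast]=0 → fast++
(s=2,f=3) a[fast]=1≠0 swap→a[2]=1 → slow++,fast++
(s=3,f=4) a[fast]=8≠0 swap→a[3]=8 → slow++,fast++
(s=4,f=5) a[fast]=8≠0 swap→a[4]=8 → slow++,fast++
(s=5,f=6) a[fast]=0 → fast++
(s=5,f=7) a[fast]=0 → fast++
(s=5,f=8) a[fast]=1≠0 swap→a[5]=1 → slow++,fast++
(s=6,f=9) a[fast]=0 → fast++
(s=6,f=10) a[fast]=6≠0 swap→a[6]=6 → slow++,fast++
(s=7,f=11) a[fast]=0 → fast++
(s=7,f=12) a[fast]=0 → fast++
(s=7,f=13) a[fast]=9≠0 swap→a[7]=9 → slow++,fast++
(s=8,f=14) a[fast]=0 → fast++
(s=8,f=15) a[fast]=0 → fast++
(s=8,f=16) a[fast]=6≠0 swap→a[8]=6 → slow++,fast++
(s=9,f=17) a[fast]=0 → fast++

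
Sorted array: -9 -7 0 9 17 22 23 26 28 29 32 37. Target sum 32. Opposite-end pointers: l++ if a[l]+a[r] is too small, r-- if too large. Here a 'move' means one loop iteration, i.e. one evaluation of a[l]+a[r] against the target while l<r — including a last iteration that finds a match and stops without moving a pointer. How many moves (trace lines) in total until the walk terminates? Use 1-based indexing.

[1,12] -9+37=28 <32 → l++
[2,12] -7+37=30 <32 → l++
[3,12] 0+37=37 >32 → r--
[3,11] 0+32=32 → found

4 moves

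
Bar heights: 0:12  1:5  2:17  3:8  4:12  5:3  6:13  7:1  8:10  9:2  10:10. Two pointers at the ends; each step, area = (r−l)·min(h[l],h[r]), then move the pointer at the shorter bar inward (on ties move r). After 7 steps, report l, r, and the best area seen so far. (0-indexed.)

[0,10] min(12,10)*10=100 best=100 * → r--
[0,9] min(12,2)*9=18 best=100 → r--
[0,8] min(12,10)*8=80 best=100 → r--
[0,7] min(12,1)*7=7 best=100 → r--
[0,6] min(12,13)*6=72 best=100 → l++
[1,6] min(5,13)*5=25 best=100 → l++
[2,6] min(17,13)*4=52 best=100 → r--

l=2, r=5, best area=100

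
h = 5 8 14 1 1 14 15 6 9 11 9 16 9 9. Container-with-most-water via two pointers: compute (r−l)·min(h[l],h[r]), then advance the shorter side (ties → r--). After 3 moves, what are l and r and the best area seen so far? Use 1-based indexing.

l=1 r=14: min(5,9)*13=65 best=65 *, l++
l=2 r=14: min(8,9)*12=96 best=96 *, l++
l=3 r=14: min(14,9)*11=99 best=99 *, r--

l=3, r=13, best area=99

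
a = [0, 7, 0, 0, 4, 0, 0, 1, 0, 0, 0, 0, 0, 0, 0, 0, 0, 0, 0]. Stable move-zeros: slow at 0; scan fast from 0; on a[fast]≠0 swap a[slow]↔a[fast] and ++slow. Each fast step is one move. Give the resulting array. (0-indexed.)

[7, 4, 1, 0, 0, 0, 0, 0, 0, 0, 0, 0, 0, 0, 0, 0, 0, 0, 0]

slow=0 fast=0: a[fast]=0, fast++
slow=0 fast=1: a[fast]=7≠0 swap→a[0]=7, slow++,fast++
slow=1 fast=2: a[fast]=0, fast++
slow=1 fast=3: a[fast]=0, fast++
slow=1 fast=4: a[fast]=4≠0 swap→a[1]=4, slow++,fast++
slow=2 fast=5: a[fast]=0, fast++
slow=2 fast=6: a[fast]=0, fast++
slow=2 fast=7: a[fast]=1≠0 swap→a[2]=1, slow++,fast++
slow=3 fast=8: a[fast]=0, fast++
slow=3 fast=9: a[fast]=0, fast++
slow=3 fast=10: a[fast]=0, fast++
slow=3 fast=11: a[fast]=0, fast++
slow=3 fast=12: a[fast]=0, fast++
slow=3 fast=13: a[fast]=0, fast++
slow=3 fast=14: a[fast]=0, fast++
slow=3 fast=15: a[fast]=0, fast++
slow=3 fast=16: a[fast]=0, fast++
slow=3 fast=17: a[fast]=0, fast++
slow=3 fast=18: a[fast]=0, fast++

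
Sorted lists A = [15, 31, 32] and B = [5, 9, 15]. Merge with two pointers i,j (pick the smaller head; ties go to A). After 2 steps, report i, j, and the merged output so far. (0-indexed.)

i=0, j=2, merged so far=[5, 9]

[i=0,j=0] A[i]=15>B[j]=5 take 5 → j++
[i=0,j=1] A[i]=15>B[j]=9 take 9 → j++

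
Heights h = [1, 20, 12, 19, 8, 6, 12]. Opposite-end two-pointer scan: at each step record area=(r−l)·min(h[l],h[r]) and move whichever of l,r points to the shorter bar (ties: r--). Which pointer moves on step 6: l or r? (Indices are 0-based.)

l=0 r=6: min(1,12)*6=6 best=6 *, l++
l=1 r=6: min(20,12)*5=60 best=60 *, r--
l=1 r=5: min(20,6)*4=24 best=60, r--
l=1 r=4: min(20,8)*3=24 best=60, r--
l=1 r=3: min(20,19)*2=38 best=60, r--
l=1 r=2: min(20,12)*1=12 best=60, r--

r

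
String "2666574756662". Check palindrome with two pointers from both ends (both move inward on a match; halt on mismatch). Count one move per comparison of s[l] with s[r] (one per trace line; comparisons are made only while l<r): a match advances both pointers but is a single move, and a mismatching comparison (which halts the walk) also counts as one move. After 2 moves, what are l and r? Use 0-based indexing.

l=2, r=10

[0,12] '2'=='2' → l++,r--
[1,11] '6'=='6' → l++,r--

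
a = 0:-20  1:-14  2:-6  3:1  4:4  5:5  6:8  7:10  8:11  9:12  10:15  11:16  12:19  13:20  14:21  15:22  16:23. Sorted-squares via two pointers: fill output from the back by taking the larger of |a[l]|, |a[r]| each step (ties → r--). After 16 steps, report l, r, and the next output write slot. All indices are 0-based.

l=3, r=3, next write slot=0

l=0 r=16: |-20|<=|23| out[16]=529, r--
l=0 r=15: |-20|<=|22| out[15]=484, r--
l=0 r=14: |-20|<=|21| out[14]=441, r--
l=0 r=13: |-20|<=|20| out[13]=400, r--
l=0 r=12: |-20|>|19| out[12]=400, l++
l=1 r=12: |-14|<=|19| out[11]=361, r--
l=1 r=11: |-14|<=|16| out[10]=256, r--
l=1 r=10: |-14|<=|15| out[9]=225, r--
l=1 r=9: |-14|>|12| out[8]=196, l++
l=2 r=9: |-6|<=|12| out[7]=144, r--
l=2 r=8: |-6|<=|11| out[6]=121, r--
l=2 r=7: |-6|<=|10| out[5]=100, r--
l=2 r=6: |-6|<=|8| out[4]=64, r--
l=2 r=5: |-6|>|5| out[3]=36, l++
l=3 r=5: |1|<=|5| out[2]=25, r--
l=3 r=4: |1|<=|4| out[1]=16, r--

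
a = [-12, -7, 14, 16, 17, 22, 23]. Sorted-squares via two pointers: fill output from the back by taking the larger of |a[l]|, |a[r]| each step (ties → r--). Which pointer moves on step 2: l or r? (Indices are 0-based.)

[0,6] |-12|<=|23| out[6]=529 → r--
[0,5] |-12|<=|22| out[5]=484 → r--

r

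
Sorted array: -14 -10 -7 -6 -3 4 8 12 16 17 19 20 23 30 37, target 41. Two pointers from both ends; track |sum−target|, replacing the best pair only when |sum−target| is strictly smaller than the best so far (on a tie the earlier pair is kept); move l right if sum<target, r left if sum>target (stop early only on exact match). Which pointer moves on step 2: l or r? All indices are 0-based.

[0,14] -14+37=23 d=18 * → l++
[1,14] -10+37=27 d=14 * → l++

l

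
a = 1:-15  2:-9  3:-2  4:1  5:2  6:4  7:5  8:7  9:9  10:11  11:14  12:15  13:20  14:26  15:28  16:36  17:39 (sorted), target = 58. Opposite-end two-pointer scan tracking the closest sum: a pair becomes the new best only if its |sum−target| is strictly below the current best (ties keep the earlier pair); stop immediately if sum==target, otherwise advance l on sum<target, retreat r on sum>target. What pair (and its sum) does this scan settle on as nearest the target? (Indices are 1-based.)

[1,17] -15+39=24 d=34 * → l++
[2,17] -9+39=30 d=28 * → l++
[3,17] -2+39=37 d=21 * → l++
[4,17] 1+39=40 d=18 * → l++
[5,17] 2+39=41 d=17 * → l++
[6,17] 4+39=43 d=15 * → l++
[7,17] 5+39=44 d=14 * → l++
[8,17] 7+39=46 d=12 * → l++
[9,17] 9+39=48 d=10 * → l++
[10,17] 11+39=50 d=8 * → l++
[11,17] 14+39=53 d=5 * → l++
[12,17] 15+39=54 d=4 * → l++
[13,17] 20+39=59 d=1 * → r--
[13,16] 20+36=56 d=2 → l++
[14,16] 26+36=62 d=4 → r--
[14,15] 26+28=54 d=4 → l++

pair (20, 39) with sum 59 (|Δ|=1)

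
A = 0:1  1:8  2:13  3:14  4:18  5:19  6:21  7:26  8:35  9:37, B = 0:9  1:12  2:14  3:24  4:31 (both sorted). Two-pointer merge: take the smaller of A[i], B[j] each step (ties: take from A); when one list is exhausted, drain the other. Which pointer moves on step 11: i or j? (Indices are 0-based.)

j

[i=0,j=0] A[i]=1<=B[j]=9 take 1 → i++
[i=1,j=0] A[i]=8<=B[j]=9 take 8 → i++
[i=2,j=0] A[i]=13>B[j]=9 take 9 → j++
[i=2,j=1] A[i]=13>B[j]=12 take 12 → j++
[i=2,j=2] A[i]=13<=B[j]=14 take 13 → i++
[i=3,j=2] A[i]=14<=B[j]=14 take 14 → i++
[i=4,j=2] A[i]=18>B[j]=14 take 14 → j++
[i=4,j=3] A[i]=18<=B[j]=24 take 18 → i++
[i=5,j=3] A[i]=19<=B[j]=24 take 19 → i++
[i=6,j=3] A[i]=21<=B[j]=24 take 21 → i++
[i=7,j=3] A[i]=26>B[j]=24 take 24 → j++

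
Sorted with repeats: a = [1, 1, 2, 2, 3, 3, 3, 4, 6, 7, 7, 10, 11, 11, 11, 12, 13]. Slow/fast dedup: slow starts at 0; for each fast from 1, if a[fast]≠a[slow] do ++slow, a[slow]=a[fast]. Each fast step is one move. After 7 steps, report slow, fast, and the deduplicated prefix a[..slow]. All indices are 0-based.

slow=3, fast=8, prefix=[1, 2, 3, 4]

slow=0 fast=1: a[fast]=1=a[slow] dup, fast++
slow=0 fast=2: a[fast]=2≠a[slow]=1 write a[1]=2, slow++,fast++
slow=1 fast=3: a[fast]=2=a[slow] dup, fast++
slow=1 fast=4: a[fast]=3≠a[slow]=2 write a[2]=3, slow++,fast++
slow=2 fast=5: a[fast]=3=a[slow] dup, fast++
slow=2 fast=6: a[fast]=3=a[slow] dup, fast++
slow=2 fast=7: a[fast]=4≠a[slow]=3 write a[3]=4, slow++,fast++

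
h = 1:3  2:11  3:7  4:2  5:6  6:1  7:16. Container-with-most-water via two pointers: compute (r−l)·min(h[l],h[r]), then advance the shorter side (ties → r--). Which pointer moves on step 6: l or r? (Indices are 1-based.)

l

[1,7] min(3,16)*6=18 best=18 * → l++
[2,7] min(11,16)*5=55 best=55 * → l++
[3,7] min(7,16)*4=28 best=55 → l++
[4,7] min(2,16)*3=6 best=55 → l++
[5,7] min(6,16)*2=12 best=55 → l++
[6,7] min(1,16)*1=1 best=55 → l++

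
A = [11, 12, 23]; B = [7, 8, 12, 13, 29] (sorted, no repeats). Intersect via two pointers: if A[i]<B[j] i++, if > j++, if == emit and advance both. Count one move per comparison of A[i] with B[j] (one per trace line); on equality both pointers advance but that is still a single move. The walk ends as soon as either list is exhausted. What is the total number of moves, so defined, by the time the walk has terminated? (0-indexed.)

i=0 j=0: 11>7, j++
i=0 j=1: 11>8, j++
i=0 j=2: 11<12, i++
i=1 j=2: 12==12 emit, i++,j++
i=2 j=3: 23>13, j++
i=2 j=4: 23<29, i++

6 moves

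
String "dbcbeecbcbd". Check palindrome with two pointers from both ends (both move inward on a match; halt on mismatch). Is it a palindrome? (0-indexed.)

not a palindrome (mismatch at 4,6)

[0,10] 'd'=='d' → l++,r--
[1,9] 'b'=='b' → l++,r--
[2,8] 'c'=='c' → l++,r--
[3,7] 'b'=='b' → l++,r--
[4,6] 'e'!='c' → stop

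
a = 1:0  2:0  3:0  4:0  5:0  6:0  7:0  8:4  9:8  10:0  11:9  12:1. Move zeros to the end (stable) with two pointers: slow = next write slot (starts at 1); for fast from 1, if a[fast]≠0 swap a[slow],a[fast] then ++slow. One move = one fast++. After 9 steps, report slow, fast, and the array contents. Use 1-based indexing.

slow=1 fast=1: a[fast]=0, fast++
slow=1 fast=2: a[fast]=0, fast++
slow=1 fast=3: a[fast]=0, fast++
slow=1 fast=4: a[fast]=0, fast++
slow=1 fast=5: a[fast]=0, fast++
slow=1 fast=6: a[fast]=0, fast++
slow=1 fast=7: a[fast]=0, fast++
slow=1 fast=8: a[fast]=4≠0 swap→a[1]=4, slow++,fast++
slow=2 fast=9: a[fast]=8≠0 swap→a[2]=8, slow++,fast++

slow=3, fast=10, a=[4, 8, 0, 0, 0, 0, 0, 0, 0, 0, 9, 1]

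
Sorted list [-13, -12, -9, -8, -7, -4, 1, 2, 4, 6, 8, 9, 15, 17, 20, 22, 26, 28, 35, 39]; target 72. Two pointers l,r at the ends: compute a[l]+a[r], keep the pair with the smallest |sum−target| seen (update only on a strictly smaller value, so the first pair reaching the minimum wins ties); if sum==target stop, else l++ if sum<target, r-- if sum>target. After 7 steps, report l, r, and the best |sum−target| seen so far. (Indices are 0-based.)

[0,19] -13+39=26 d=46 * → l++
[1,19] -12+39=27 d=45 * → l++
[2,19] -9+39=30 d=42 * → l++
[3,19] -8+39=31 d=41 * → l++
[4,19] -7+39=32 d=40 * → l++
[5,19] -4+39=35 d=37 * → l++
[6,19] 1+39=40 d=32 * → l++

l=7, r=19, best |Δ|=32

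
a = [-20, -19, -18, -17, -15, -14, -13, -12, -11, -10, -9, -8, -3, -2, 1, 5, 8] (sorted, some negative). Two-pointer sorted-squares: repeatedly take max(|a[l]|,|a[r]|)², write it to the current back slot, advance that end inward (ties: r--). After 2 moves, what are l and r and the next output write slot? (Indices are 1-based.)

[1,17] |-20|>|8| out[17]=400 → l++
[2,17] |-19|>|8| out[16]=361 → l++

l=3, r=17, next write slot=15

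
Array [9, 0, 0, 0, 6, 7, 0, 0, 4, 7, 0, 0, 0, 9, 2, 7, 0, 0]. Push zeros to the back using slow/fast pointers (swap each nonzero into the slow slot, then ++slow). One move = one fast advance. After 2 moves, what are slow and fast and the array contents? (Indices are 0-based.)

slow=1, fast=2, a=[9, 0, 0, 0, 6, 7, 0, 0, 4, 7, 0, 0, 0, 9, 2, 7, 0, 0]

(s=0,f=0) a[fast]=9≠0 swap→a[0]=9 → slow++,fast++
(s=1,f=1) a[fast]=0 → fast++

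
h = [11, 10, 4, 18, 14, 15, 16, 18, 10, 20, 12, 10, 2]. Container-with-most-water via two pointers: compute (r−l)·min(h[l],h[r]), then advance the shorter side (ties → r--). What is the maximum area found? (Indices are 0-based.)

l=0 r=12: min(11,2)*12=24 best=24 *, r--
l=0 r=11: min(11,10)*11=110 best=110 *, r--
l=0 r=10: min(11,12)*10=110 best=110, l++
l=1 r=10: min(10,12)*9=90 best=110, l++
l=2 r=10: min(4,12)*8=32 best=110, l++
l=3 r=10: min(18,12)*7=84 best=110, r--
l=3 r=9: min(18,20)*6=108 best=110, l++
l=4 r=9: min(14,20)*5=70 best=110, l++
l=5 r=9: min(15,20)*4=60 best=110, l++
l=6 r=9: min(16,20)*3=48 best=110, l++
l=7 r=9: min(18,20)*2=36 best=110, l++
l=8 r=9: min(10,20)*1=10 best=110, l++

max area = 110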